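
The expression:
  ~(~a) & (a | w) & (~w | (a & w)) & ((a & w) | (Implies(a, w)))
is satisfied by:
  {a: True, w: True}


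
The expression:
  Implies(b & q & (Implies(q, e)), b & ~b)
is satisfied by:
  {e: False, q: False, b: False}
  {b: True, e: False, q: False}
  {q: True, e: False, b: False}
  {b: True, q: True, e: False}
  {e: True, b: False, q: False}
  {b: True, e: True, q: False}
  {q: True, e: True, b: False}


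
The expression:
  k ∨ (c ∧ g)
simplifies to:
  k ∨ (c ∧ g)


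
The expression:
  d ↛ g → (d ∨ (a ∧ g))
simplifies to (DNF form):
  True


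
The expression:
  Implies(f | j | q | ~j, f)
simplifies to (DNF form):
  f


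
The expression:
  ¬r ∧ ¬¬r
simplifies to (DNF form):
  False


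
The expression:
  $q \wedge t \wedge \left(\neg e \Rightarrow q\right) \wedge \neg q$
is never true.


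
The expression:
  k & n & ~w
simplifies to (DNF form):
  k & n & ~w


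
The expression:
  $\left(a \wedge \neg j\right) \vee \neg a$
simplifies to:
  $\neg a \vee \neg j$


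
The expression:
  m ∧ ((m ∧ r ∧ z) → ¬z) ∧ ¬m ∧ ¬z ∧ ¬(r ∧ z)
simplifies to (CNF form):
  False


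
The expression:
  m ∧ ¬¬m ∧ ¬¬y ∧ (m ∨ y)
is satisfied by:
  {m: True, y: True}


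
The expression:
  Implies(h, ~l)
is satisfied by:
  {l: False, h: False}
  {h: True, l: False}
  {l: True, h: False}


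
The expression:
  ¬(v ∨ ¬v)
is never true.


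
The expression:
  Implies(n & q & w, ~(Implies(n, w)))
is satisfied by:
  {w: False, q: False, n: False}
  {n: True, w: False, q: False}
  {q: True, w: False, n: False}
  {n: True, q: True, w: False}
  {w: True, n: False, q: False}
  {n: True, w: True, q: False}
  {q: True, w: True, n: False}


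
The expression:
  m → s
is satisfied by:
  {s: True, m: False}
  {m: False, s: False}
  {m: True, s: True}


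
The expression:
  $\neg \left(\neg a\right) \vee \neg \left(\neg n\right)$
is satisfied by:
  {n: True, a: True}
  {n: True, a: False}
  {a: True, n: False}


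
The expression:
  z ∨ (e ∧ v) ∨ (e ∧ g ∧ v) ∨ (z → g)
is always true.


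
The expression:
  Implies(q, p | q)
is always true.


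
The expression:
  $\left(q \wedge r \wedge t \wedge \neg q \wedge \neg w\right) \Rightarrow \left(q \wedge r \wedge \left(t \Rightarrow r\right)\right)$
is always true.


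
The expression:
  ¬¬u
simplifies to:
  u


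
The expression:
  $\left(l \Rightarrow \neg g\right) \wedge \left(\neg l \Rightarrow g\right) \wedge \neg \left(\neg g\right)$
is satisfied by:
  {g: True, l: False}


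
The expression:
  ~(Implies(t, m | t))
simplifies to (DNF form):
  False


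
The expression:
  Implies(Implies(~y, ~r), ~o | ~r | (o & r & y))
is always true.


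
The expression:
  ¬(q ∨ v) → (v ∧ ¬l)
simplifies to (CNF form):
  q ∨ v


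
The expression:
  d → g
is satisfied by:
  {g: True, d: False}
  {d: False, g: False}
  {d: True, g: True}


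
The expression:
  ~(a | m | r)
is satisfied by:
  {r: False, a: False, m: False}


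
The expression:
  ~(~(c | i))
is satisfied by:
  {i: True, c: True}
  {i: True, c: False}
  {c: True, i: False}


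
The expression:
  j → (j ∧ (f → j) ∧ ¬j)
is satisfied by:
  {j: False}


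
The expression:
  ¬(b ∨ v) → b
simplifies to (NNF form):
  b ∨ v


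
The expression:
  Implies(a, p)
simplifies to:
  p | ~a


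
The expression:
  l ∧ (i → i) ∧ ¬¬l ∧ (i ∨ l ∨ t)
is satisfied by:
  {l: True}


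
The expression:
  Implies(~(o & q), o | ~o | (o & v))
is always true.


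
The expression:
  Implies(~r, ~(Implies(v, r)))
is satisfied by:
  {r: True, v: True}
  {r: True, v: False}
  {v: True, r: False}


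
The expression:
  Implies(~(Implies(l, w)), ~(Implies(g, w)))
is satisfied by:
  {g: True, w: True, l: False}
  {g: True, l: False, w: False}
  {w: True, l: False, g: False}
  {w: False, l: False, g: False}
  {g: True, w: True, l: True}
  {g: True, l: True, w: False}
  {w: True, l: True, g: False}


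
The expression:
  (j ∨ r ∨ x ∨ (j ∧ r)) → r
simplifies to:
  r ∨ (¬j ∧ ¬x)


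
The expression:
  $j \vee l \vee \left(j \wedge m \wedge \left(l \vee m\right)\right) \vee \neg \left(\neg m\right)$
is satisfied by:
  {m: True, l: True, j: True}
  {m: True, l: True, j: False}
  {m: True, j: True, l: False}
  {m: True, j: False, l: False}
  {l: True, j: True, m: False}
  {l: True, j: False, m: False}
  {j: True, l: False, m: False}


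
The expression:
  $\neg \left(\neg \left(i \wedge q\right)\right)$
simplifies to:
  $i \wedge q$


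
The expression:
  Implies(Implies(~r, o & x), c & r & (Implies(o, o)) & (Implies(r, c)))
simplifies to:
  (c & r) | (~o & ~r) | (~r & ~x)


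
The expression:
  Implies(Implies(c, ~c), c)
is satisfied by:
  {c: True}


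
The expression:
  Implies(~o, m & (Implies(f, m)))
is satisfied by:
  {o: True, m: True}
  {o: True, m: False}
  {m: True, o: False}


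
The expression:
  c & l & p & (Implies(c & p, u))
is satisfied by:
  {c: True, p: True, u: True, l: True}


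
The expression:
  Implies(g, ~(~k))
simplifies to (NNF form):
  k | ~g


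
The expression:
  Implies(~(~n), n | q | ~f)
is always true.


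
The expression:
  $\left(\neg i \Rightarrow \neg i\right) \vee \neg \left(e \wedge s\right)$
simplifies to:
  $\text{True}$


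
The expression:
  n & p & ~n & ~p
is never true.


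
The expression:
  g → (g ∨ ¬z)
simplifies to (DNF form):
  True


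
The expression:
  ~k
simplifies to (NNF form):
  ~k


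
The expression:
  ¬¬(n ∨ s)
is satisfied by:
  {n: True, s: True}
  {n: True, s: False}
  {s: True, n: False}


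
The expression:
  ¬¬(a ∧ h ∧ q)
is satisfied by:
  {a: True, h: True, q: True}


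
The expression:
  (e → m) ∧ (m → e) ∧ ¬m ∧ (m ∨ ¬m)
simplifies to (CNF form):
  ¬e ∧ ¬m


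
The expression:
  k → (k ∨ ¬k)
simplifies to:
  True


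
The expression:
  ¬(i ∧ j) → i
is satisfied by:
  {i: True}


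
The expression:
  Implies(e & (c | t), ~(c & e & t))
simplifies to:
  ~c | ~e | ~t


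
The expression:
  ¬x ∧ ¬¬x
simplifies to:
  False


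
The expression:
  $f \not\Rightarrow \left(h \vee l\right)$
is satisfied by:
  {f: True, h: False, l: False}


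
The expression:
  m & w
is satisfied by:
  {m: True, w: True}


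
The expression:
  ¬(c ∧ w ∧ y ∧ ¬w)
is always true.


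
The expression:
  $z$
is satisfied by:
  {z: True}


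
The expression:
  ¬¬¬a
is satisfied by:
  {a: False}


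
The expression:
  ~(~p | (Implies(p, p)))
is never true.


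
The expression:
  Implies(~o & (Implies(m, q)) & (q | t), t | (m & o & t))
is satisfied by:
  {t: True, o: True, q: False}
  {t: True, q: False, o: False}
  {o: True, q: False, t: False}
  {o: False, q: False, t: False}
  {t: True, o: True, q: True}
  {t: True, q: True, o: False}
  {o: True, q: True, t: False}


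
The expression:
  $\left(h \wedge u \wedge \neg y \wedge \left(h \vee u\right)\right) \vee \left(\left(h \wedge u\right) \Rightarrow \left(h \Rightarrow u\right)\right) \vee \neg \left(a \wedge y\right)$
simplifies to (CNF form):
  $\text{True}$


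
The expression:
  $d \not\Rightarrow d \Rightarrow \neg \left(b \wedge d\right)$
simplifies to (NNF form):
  $\text{True}$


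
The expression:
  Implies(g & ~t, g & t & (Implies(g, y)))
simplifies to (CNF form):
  t | ~g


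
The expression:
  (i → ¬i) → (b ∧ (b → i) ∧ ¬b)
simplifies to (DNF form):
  i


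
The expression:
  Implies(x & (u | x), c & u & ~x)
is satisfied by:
  {x: False}


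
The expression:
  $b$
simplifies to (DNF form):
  $b$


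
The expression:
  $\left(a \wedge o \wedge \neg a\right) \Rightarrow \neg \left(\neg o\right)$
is always true.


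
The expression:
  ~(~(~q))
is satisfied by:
  {q: False}


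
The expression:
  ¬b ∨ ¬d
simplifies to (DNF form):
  ¬b ∨ ¬d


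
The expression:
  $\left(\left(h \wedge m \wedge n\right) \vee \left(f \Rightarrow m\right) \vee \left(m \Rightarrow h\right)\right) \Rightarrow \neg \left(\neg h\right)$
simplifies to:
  $h$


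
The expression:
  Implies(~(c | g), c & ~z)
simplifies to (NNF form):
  c | g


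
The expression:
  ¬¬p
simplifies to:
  p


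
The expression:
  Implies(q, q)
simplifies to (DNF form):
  True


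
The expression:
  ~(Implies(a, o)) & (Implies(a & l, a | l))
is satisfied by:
  {a: True, o: False}


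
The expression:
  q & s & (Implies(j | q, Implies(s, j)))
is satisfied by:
  {j: True, s: True, q: True}


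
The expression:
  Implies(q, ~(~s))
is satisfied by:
  {s: True, q: False}
  {q: False, s: False}
  {q: True, s: True}


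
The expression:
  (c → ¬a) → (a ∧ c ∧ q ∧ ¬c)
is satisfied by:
  {a: True, c: True}


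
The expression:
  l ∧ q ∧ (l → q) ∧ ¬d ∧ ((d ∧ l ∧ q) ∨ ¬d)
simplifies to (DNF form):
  l ∧ q ∧ ¬d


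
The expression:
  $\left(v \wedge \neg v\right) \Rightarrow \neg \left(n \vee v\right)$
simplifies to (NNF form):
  $\text{True}$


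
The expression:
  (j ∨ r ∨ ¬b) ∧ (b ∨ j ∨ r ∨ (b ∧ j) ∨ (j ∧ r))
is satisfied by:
  {r: True, j: True}
  {r: True, j: False}
  {j: True, r: False}


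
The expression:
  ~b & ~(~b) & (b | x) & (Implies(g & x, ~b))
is never true.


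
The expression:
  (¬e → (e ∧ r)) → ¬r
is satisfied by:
  {e: False, r: False}
  {r: True, e: False}
  {e: True, r: False}


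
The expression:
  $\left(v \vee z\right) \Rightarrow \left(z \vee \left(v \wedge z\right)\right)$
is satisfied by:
  {z: True, v: False}
  {v: False, z: False}
  {v: True, z: True}


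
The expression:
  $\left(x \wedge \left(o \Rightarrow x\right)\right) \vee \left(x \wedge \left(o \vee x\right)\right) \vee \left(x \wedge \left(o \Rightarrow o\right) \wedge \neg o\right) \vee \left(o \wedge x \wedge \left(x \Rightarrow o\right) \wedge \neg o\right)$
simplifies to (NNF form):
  $x$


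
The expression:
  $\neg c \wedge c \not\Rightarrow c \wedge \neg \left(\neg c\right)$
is never true.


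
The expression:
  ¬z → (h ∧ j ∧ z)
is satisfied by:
  {z: True}


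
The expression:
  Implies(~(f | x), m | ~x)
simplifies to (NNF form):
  True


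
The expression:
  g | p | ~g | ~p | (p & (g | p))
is always true.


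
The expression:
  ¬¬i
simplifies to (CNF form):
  i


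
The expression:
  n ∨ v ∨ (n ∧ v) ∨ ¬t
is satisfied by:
  {v: True, n: True, t: False}
  {v: True, t: False, n: False}
  {n: True, t: False, v: False}
  {n: False, t: False, v: False}
  {v: True, n: True, t: True}
  {v: True, t: True, n: False}
  {n: True, t: True, v: False}


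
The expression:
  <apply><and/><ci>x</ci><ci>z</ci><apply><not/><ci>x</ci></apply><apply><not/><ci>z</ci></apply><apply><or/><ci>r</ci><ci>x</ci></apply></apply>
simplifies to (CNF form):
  <false/>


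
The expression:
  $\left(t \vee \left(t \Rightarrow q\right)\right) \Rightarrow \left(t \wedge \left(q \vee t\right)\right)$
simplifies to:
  $t$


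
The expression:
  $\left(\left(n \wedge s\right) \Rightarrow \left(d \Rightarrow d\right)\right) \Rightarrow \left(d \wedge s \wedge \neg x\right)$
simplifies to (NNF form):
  $d \wedge s \wedge \neg x$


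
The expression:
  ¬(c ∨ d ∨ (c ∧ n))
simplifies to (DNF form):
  ¬c ∧ ¬d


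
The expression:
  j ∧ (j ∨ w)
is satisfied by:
  {j: True}


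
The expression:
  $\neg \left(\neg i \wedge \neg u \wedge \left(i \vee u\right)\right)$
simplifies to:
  $\text{True}$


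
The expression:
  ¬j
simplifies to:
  ¬j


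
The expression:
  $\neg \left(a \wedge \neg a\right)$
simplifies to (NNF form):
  $\text{True}$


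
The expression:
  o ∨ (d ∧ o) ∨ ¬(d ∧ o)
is always true.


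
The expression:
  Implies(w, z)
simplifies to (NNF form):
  z | ~w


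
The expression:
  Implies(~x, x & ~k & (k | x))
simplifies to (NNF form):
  x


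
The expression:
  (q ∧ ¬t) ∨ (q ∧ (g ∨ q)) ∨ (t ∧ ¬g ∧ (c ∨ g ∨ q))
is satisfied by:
  {q: True, c: True, t: True, g: False}
  {q: True, c: True, t: False, g: False}
  {q: True, t: True, c: False, g: False}
  {q: True, t: False, c: False, g: False}
  {q: True, g: True, c: True, t: True}
  {q: True, g: True, c: True, t: False}
  {q: True, g: True, c: False, t: True}
  {q: True, g: True, c: False, t: False}
  {c: True, t: True, q: False, g: False}


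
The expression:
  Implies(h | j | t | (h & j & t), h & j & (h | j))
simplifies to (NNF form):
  (h | ~j) & (h | ~t) & (j | ~h)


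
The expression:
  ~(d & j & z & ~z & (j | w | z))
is always true.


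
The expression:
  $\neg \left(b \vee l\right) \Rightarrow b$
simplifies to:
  $b \vee l$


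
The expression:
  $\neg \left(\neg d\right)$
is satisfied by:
  {d: True}


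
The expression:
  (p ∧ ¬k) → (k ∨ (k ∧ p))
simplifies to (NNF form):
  k ∨ ¬p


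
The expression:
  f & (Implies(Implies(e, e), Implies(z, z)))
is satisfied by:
  {f: True}


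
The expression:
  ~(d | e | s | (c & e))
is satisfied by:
  {d: False, e: False, s: False}


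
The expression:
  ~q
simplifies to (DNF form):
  ~q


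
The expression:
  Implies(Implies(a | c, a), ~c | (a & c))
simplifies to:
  True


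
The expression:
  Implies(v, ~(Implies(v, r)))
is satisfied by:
  {v: False, r: False}
  {r: True, v: False}
  {v: True, r: False}


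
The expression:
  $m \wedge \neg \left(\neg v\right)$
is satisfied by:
  {m: True, v: True}


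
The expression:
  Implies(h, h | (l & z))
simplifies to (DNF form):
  True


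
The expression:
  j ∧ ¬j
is never true.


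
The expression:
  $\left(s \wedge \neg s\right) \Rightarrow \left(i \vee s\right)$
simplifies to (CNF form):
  $\text{True}$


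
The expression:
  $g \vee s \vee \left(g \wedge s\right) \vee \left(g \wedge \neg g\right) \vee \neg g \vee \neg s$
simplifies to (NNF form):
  $\text{True}$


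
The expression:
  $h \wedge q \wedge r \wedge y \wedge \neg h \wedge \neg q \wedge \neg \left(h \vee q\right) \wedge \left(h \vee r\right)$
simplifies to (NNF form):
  $\text{False}$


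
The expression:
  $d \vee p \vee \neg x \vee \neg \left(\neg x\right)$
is always true.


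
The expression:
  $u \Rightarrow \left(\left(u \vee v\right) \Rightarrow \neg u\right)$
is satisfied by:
  {u: False}


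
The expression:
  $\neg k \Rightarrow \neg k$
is always true.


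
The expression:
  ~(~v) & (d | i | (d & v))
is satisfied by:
  {i: True, d: True, v: True}
  {i: True, v: True, d: False}
  {d: True, v: True, i: False}


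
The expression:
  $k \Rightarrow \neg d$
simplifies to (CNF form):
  $\neg d \vee \neg k$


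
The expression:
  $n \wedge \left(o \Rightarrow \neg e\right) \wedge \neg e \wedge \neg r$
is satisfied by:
  {n: True, e: False, r: False}


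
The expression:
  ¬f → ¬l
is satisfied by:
  {f: True, l: False}
  {l: False, f: False}
  {l: True, f: True}


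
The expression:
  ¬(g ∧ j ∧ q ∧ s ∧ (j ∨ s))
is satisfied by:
  {s: False, q: False, g: False, j: False}
  {j: True, s: False, q: False, g: False}
  {g: True, s: False, q: False, j: False}
  {j: True, g: True, s: False, q: False}
  {q: True, j: False, s: False, g: False}
  {j: True, q: True, s: False, g: False}
  {g: True, q: True, j: False, s: False}
  {j: True, g: True, q: True, s: False}
  {s: True, g: False, q: False, j: False}
  {j: True, s: True, g: False, q: False}
  {g: True, s: True, j: False, q: False}
  {j: True, g: True, s: True, q: False}
  {q: True, s: True, g: False, j: False}
  {j: True, q: True, s: True, g: False}
  {g: True, q: True, s: True, j: False}


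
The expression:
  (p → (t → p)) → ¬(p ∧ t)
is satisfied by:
  {p: False, t: False}
  {t: True, p: False}
  {p: True, t: False}


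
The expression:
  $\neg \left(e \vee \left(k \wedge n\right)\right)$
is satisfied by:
  {e: False, k: False, n: False}
  {n: True, e: False, k: False}
  {k: True, e: False, n: False}


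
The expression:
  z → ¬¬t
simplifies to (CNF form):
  t ∨ ¬z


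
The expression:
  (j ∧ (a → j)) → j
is always true.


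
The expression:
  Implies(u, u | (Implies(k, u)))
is always true.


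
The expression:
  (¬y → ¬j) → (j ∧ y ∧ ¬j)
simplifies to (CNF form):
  j ∧ ¬y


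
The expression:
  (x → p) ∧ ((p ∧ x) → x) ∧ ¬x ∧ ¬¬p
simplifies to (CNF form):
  p ∧ ¬x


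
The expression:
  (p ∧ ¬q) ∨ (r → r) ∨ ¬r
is always true.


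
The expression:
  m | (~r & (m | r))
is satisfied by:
  {m: True}


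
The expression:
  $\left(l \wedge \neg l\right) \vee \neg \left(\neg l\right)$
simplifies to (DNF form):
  $l$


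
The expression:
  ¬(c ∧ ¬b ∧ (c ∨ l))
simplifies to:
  b ∨ ¬c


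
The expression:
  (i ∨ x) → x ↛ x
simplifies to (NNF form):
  ¬i ∧ ¬x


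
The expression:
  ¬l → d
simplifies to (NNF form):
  d ∨ l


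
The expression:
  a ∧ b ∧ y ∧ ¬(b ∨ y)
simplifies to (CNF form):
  False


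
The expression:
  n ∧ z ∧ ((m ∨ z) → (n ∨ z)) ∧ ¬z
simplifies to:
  False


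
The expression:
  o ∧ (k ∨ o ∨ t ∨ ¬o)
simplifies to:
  o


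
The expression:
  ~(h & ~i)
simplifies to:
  i | ~h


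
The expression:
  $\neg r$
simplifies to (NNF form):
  $\neg r$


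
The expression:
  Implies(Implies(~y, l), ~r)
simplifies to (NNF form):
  ~r | (~l & ~y)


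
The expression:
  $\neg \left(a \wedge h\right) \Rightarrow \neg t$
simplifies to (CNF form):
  $\left(a \vee \neg t\right) \wedge \left(h \vee \neg t\right)$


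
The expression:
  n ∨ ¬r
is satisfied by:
  {n: True, r: False}
  {r: False, n: False}
  {r: True, n: True}


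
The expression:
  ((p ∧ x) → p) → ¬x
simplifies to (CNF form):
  ¬x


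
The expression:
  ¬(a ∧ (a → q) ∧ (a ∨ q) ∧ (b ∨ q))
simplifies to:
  ¬a ∨ ¬q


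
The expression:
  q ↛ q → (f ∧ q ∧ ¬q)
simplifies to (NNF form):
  True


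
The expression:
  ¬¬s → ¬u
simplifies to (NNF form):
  ¬s ∨ ¬u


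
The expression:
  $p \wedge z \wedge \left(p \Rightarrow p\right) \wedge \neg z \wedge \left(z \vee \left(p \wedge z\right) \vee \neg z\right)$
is never true.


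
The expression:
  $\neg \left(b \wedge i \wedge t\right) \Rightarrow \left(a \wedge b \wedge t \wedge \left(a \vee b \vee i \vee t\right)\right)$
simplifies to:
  $b \wedge t \wedge \left(a \vee i\right)$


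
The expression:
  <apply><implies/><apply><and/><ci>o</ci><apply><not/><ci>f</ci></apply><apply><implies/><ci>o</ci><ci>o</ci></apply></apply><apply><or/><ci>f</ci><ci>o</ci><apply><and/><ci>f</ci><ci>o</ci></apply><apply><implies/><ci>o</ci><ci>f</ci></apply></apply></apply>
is always true.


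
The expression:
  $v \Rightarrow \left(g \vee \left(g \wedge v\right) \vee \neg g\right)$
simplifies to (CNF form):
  $\text{True}$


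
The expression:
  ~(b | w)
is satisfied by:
  {w: False, b: False}


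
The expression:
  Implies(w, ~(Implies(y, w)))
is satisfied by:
  {w: False}


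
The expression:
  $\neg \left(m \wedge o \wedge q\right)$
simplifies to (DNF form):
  $\neg m \vee \neg o \vee \neg q$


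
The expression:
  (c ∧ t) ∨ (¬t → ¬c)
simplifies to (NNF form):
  t ∨ ¬c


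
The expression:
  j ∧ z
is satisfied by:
  {z: True, j: True}


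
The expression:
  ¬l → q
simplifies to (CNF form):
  l ∨ q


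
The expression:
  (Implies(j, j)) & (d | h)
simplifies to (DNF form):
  d | h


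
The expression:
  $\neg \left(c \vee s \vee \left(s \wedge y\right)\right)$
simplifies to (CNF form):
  $\neg c \wedge \neg s$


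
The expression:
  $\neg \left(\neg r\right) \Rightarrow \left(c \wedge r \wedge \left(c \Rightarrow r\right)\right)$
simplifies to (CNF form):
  $c \vee \neg r$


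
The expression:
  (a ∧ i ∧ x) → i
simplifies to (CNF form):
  True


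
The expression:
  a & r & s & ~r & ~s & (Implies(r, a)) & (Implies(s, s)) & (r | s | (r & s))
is never true.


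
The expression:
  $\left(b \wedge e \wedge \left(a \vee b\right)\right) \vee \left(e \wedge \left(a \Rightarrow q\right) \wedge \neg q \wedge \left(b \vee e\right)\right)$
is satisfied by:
  {b: True, e: True, q: False, a: False}
  {b: True, a: True, e: True, q: False}
  {b: True, q: True, e: True, a: False}
  {b: True, a: True, q: True, e: True}
  {e: True, a: False, q: False, b: False}


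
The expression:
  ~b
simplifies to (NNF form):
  ~b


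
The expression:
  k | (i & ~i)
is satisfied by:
  {k: True}


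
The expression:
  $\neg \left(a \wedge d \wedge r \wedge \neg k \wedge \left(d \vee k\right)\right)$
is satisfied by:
  {k: True, a: False, r: False, d: False}
  {k: False, a: False, r: False, d: False}
  {d: True, k: True, a: False, r: False}
  {d: True, k: False, a: False, r: False}
  {r: True, k: True, a: False, d: False}
  {r: True, k: False, a: False, d: False}
  {d: True, r: True, k: True, a: False}
  {d: True, r: True, k: False, a: False}
  {a: True, k: True, d: False, r: False}
  {a: True, k: False, d: False, r: False}
  {d: True, a: True, k: True, r: False}
  {d: True, a: True, k: False, r: False}
  {r: True, a: True, k: True, d: False}
  {r: True, a: True, k: False, d: False}
  {r: True, a: True, d: True, k: True}


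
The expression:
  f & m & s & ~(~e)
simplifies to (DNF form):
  e & f & m & s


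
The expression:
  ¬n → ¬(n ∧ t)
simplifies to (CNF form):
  True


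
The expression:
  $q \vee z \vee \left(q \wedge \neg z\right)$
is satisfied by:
  {q: True, z: True}
  {q: True, z: False}
  {z: True, q: False}


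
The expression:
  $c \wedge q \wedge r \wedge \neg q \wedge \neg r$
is never true.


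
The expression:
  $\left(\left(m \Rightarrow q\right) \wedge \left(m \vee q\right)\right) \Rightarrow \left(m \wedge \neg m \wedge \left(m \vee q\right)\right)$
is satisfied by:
  {q: False}


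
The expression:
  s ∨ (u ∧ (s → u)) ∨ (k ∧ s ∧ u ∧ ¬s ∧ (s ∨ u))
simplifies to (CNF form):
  s ∨ u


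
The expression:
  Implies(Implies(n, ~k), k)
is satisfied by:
  {k: True}


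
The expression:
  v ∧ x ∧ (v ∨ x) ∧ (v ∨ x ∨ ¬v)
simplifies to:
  v ∧ x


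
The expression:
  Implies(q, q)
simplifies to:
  True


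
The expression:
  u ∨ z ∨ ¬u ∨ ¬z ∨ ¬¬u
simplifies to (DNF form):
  True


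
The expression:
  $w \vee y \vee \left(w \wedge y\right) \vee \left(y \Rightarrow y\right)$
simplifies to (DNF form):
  $\text{True}$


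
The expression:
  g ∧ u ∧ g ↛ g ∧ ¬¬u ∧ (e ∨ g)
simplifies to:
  False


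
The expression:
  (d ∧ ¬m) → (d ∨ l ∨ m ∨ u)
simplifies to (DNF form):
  True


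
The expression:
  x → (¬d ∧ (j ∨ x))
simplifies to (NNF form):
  ¬d ∨ ¬x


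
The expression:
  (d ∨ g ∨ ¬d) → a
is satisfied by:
  {a: True}


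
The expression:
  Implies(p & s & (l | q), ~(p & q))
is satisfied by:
  {s: False, q: False, p: False}
  {p: True, s: False, q: False}
  {q: True, s: False, p: False}
  {p: True, q: True, s: False}
  {s: True, p: False, q: False}
  {p: True, s: True, q: False}
  {q: True, s: True, p: False}


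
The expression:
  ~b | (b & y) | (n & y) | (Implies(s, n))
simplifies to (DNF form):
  n | y | ~b | ~s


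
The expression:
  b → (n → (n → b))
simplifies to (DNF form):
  True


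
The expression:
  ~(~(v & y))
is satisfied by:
  {y: True, v: True}


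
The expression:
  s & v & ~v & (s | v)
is never true.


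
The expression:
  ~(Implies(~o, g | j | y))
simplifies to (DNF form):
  ~g & ~j & ~o & ~y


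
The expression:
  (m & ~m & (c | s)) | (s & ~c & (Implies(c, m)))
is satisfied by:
  {s: True, c: False}


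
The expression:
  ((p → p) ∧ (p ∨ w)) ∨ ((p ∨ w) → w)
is always true.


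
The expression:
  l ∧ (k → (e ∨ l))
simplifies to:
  l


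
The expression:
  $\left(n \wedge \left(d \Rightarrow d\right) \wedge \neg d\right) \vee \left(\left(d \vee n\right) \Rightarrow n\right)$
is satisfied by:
  {n: True, d: False}
  {d: False, n: False}
  {d: True, n: True}


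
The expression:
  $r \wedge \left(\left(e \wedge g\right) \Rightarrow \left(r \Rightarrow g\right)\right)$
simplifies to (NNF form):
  $r$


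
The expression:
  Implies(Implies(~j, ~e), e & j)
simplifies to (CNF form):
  e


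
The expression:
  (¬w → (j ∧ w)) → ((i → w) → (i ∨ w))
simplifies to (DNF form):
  True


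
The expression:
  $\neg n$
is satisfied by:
  {n: False}


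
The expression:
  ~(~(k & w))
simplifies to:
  k & w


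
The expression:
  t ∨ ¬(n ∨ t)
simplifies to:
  t ∨ ¬n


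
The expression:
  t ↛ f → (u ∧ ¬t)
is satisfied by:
  {f: True, t: False}
  {t: False, f: False}
  {t: True, f: True}


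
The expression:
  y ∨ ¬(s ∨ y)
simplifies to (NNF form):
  y ∨ ¬s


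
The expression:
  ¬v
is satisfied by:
  {v: False}


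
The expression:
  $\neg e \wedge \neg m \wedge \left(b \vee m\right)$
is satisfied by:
  {b: True, e: False, m: False}


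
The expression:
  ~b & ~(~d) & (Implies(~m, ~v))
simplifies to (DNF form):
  (d & m & ~b) | (d & ~b & ~v)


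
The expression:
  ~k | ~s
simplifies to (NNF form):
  ~k | ~s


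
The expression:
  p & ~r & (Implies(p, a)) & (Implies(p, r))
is never true.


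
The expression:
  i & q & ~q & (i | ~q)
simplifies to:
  False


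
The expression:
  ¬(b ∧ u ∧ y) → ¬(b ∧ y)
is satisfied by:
  {u: True, y: False, b: False}
  {u: False, y: False, b: False}
  {b: True, u: True, y: False}
  {b: True, u: False, y: False}
  {y: True, u: True, b: False}
  {y: True, u: False, b: False}
  {y: True, b: True, u: True}


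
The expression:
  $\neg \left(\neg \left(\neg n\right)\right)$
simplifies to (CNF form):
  $\neg n$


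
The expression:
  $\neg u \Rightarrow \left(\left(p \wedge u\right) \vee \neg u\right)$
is always true.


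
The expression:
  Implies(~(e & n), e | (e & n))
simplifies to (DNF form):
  e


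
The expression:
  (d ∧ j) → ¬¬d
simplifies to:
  True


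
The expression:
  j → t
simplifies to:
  t ∨ ¬j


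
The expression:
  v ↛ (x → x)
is never true.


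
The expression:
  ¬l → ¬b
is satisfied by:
  {l: True, b: False}
  {b: False, l: False}
  {b: True, l: True}


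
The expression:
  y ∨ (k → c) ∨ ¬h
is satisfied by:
  {y: True, c: True, h: False, k: False}
  {y: True, h: False, k: False, c: False}
  {c: True, h: False, k: False, y: False}
  {c: False, h: False, k: False, y: False}
  {y: True, k: True, c: True, h: False}
  {y: True, k: True, c: False, h: False}
  {k: True, c: True, y: False, h: False}
  {k: True, y: False, h: False, c: False}
  {c: True, y: True, h: True, k: False}
  {y: True, h: True, c: False, k: False}
  {c: True, h: True, y: False, k: False}
  {h: True, y: False, k: False, c: False}
  {y: True, k: True, h: True, c: True}
  {y: True, k: True, h: True, c: False}
  {k: True, h: True, c: True, y: False}


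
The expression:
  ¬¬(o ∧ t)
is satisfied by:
  {t: True, o: True}


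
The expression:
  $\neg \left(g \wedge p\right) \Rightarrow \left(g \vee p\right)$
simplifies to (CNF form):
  $g \vee p$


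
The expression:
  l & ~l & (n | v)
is never true.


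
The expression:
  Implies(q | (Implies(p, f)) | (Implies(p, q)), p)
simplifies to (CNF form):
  p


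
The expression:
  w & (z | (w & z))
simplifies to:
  w & z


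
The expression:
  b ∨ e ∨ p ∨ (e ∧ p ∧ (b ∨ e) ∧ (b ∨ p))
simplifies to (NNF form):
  b ∨ e ∨ p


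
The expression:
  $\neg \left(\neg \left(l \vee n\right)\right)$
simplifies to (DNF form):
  $l \vee n$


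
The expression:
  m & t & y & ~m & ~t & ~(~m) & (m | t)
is never true.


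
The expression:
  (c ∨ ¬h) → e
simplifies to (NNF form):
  e ∨ (h ∧ ¬c)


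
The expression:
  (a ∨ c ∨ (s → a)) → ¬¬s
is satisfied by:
  {s: True}


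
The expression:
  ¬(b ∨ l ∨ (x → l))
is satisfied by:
  {x: True, l: False, b: False}


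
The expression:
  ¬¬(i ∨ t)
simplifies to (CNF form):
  i ∨ t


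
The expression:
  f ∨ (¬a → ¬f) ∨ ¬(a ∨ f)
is always true.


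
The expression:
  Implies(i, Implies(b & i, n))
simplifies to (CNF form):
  n | ~b | ~i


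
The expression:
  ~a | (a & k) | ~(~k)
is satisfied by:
  {k: True, a: False}
  {a: False, k: False}
  {a: True, k: True}


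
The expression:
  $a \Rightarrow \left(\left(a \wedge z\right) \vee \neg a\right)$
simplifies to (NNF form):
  $z \vee \neg a$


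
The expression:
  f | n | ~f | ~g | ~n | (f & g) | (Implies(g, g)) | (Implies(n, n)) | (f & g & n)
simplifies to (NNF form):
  True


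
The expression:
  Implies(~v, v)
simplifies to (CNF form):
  v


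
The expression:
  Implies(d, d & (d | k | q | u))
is always true.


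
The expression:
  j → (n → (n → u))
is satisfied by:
  {u: True, n: False, j: False}
  {u: False, n: False, j: False}
  {j: True, u: True, n: False}
  {j: True, u: False, n: False}
  {n: True, u: True, j: False}
  {n: True, u: False, j: False}
  {n: True, j: True, u: True}


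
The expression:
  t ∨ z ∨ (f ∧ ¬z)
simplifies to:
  f ∨ t ∨ z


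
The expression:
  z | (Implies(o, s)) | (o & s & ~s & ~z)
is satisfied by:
  {z: True, s: True, o: False}
  {z: True, s: False, o: False}
  {s: True, z: False, o: False}
  {z: False, s: False, o: False}
  {z: True, o: True, s: True}
  {z: True, o: True, s: False}
  {o: True, s: True, z: False}


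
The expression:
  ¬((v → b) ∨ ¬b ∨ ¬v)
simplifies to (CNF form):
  False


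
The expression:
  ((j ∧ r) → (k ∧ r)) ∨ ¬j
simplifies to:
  k ∨ ¬j ∨ ¬r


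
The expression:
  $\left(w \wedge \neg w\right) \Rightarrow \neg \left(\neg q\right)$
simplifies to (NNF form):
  $\text{True}$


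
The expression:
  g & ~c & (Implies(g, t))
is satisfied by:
  {t: True, g: True, c: False}


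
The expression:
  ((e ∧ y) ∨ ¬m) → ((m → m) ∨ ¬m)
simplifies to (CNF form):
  True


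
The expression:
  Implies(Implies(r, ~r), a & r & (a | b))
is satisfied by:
  {r: True}


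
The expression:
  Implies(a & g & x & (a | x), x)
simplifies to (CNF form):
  True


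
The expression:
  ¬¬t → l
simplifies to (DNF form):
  l ∨ ¬t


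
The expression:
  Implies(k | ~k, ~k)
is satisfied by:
  {k: False}


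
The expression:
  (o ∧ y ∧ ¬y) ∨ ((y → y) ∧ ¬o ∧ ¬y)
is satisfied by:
  {y: False, o: False}


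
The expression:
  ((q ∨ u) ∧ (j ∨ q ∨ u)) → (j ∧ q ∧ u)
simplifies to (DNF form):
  (u ∧ ¬u) ∨ (¬q ∧ ¬u) ∨ (j ∧ q ∧ u) ∨ (j ∧ q ∧ ¬q) ∨ (j ∧ u ∧ ¬u) ∨ (j ∧ ¬q ∧ ¬u) ∨ (q ∧ u ∧ ¬u) ∨ (q ∧ ¬q ∧ ¬u)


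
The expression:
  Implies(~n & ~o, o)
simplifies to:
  n | o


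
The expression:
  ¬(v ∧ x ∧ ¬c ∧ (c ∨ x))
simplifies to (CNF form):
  c ∨ ¬v ∨ ¬x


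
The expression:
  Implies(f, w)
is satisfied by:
  {w: True, f: False}
  {f: False, w: False}
  {f: True, w: True}


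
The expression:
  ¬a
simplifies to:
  ¬a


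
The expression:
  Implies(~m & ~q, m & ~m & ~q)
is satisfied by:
  {q: True, m: True}
  {q: True, m: False}
  {m: True, q: False}


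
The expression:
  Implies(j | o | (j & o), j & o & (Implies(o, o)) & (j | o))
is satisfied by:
  {j: False, o: False}
  {o: True, j: True}


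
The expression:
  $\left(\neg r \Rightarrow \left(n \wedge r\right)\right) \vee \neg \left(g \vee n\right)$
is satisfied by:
  {r: True, g: False, n: False}
  {r: True, n: True, g: False}
  {r: True, g: True, n: False}
  {r: True, n: True, g: True}
  {n: False, g: False, r: False}


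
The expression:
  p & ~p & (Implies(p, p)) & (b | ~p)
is never true.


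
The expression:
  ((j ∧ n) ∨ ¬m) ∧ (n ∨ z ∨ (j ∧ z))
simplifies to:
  (j ∧ n) ∨ (n ∧ ¬m) ∨ (z ∧ ¬m)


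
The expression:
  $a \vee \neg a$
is always true.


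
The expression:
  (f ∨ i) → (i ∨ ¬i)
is always true.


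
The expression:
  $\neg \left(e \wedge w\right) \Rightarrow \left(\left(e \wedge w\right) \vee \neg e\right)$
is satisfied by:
  {w: True, e: False}
  {e: False, w: False}
  {e: True, w: True}


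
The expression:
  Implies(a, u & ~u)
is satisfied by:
  {a: False}


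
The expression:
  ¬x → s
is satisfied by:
  {x: True, s: True}
  {x: True, s: False}
  {s: True, x: False}


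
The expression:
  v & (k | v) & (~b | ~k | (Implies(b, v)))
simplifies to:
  v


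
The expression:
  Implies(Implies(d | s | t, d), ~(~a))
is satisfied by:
  {a: True, s: True, t: True, d: False}
  {a: True, s: True, t: False, d: False}
  {a: True, t: True, s: False, d: False}
  {a: True, t: False, s: False, d: False}
  {a: True, d: True, s: True, t: True}
  {a: True, d: True, s: True, t: False}
  {a: True, d: True, s: False, t: True}
  {a: True, d: True, s: False, t: False}
  {s: True, t: True, a: False, d: False}
  {s: True, a: False, t: False, d: False}
  {t: True, a: False, s: False, d: False}


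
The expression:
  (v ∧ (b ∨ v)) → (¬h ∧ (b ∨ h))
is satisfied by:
  {b: True, v: False, h: False}
  {b: False, v: False, h: False}
  {h: True, b: True, v: False}
  {h: True, b: False, v: False}
  {v: True, b: True, h: False}


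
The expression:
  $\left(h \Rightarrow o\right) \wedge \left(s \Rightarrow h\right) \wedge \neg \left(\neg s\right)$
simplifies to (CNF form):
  $h \wedge o \wedge s$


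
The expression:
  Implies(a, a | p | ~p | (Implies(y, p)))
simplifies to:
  True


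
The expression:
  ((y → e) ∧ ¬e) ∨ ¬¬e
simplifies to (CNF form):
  e ∨ ¬y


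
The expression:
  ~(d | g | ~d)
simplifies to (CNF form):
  False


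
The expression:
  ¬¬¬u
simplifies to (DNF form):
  ¬u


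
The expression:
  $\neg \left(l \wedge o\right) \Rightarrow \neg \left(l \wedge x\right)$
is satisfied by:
  {o: True, l: False, x: False}
  {l: False, x: False, o: False}
  {x: True, o: True, l: False}
  {x: True, l: False, o: False}
  {o: True, l: True, x: False}
  {l: True, o: False, x: False}
  {x: True, l: True, o: True}


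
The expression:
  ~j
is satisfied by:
  {j: False}


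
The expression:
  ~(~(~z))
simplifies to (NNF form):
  ~z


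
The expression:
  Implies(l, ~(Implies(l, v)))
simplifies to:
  ~l | ~v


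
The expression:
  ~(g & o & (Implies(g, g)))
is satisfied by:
  {g: False, o: False}
  {o: True, g: False}
  {g: True, o: False}


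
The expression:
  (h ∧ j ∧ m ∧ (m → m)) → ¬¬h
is always true.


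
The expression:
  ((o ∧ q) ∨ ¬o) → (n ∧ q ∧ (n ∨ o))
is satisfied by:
  {n: True, o: True, q: False}
  {o: True, q: False, n: False}
  {q: True, n: True, o: True}
  {q: True, n: True, o: False}


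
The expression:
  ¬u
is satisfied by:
  {u: False}


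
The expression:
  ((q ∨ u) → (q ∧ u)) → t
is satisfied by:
  {t: True, u: False, q: False}
  {q: True, t: True, u: False}
  {t: True, u: True, q: False}
  {q: True, t: True, u: True}
  {q: True, u: False, t: False}
  {u: True, q: False, t: False}


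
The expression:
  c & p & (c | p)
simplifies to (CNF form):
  c & p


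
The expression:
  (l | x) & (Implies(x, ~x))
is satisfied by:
  {l: True, x: False}


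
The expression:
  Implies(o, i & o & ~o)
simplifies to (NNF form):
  ~o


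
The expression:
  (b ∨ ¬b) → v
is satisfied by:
  {v: True}


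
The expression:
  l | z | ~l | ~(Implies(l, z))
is always true.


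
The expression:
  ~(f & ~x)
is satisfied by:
  {x: True, f: False}
  {f: False, x: False}
  {f: True, x: True}


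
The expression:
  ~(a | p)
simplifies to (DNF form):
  ~a & ~p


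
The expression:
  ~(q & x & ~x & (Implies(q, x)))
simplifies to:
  True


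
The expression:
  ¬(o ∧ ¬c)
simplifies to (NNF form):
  c ∨ ¬o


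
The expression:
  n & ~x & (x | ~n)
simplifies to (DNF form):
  False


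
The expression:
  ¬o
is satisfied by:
  {o: False}


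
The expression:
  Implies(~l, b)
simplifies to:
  b | l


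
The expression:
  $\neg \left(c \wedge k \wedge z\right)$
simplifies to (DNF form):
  $\neg c \vee \neg k \vee \neg z$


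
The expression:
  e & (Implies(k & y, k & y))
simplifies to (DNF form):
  e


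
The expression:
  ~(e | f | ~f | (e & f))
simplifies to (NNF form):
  False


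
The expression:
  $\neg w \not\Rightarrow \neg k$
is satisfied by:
  {k: True, w: False}


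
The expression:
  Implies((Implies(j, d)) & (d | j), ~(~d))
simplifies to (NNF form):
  True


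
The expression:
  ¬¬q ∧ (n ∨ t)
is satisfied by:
  {q: True, n: True, t: True}
  {q: True, n: True, t: False}
  {q: True, t: True, n: False}


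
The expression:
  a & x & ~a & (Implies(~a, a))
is never true.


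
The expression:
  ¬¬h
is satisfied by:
  {h: True}


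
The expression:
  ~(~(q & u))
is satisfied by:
  {u: True, q: True}


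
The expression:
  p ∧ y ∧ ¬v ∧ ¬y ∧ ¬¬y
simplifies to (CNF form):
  False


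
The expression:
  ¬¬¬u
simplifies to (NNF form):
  ¬u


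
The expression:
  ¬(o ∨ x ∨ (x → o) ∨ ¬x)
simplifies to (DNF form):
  False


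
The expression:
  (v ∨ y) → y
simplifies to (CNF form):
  y ∨ ¬v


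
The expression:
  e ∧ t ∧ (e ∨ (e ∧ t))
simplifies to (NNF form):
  e ∧ t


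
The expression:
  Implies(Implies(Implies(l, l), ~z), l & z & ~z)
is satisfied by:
  {z: True}


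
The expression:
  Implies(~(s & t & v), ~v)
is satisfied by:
  {t: True, s: True, v: False}
  {t: True, s: False, v: False}
  {s: True, t: False, v: False}
  {t: False, s: False, v: False}
  {t: True, v: True, s: True}


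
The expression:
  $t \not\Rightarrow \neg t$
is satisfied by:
  {t: True}


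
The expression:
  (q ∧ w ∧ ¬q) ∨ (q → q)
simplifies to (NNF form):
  True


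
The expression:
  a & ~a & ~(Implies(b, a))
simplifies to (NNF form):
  False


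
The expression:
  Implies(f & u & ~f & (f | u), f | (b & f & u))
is always true.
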